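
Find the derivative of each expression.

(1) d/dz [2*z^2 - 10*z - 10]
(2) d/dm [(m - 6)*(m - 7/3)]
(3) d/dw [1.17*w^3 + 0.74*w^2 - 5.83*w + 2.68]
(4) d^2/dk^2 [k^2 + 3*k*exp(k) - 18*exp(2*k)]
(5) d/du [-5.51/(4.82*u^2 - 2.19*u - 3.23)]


(1) = 4*z - 10
(2) = 2*m - 25/3
(3) = 3.51*w^2 + 1.48*w - 5.83
(4) = 3*k*exp(k) - 72*exp(2*k) + 6*exp(k) + 2
(5) = (53.1164*u - 12.0669)/(-4.82*u^2 + 2.19*u + 3.23)^2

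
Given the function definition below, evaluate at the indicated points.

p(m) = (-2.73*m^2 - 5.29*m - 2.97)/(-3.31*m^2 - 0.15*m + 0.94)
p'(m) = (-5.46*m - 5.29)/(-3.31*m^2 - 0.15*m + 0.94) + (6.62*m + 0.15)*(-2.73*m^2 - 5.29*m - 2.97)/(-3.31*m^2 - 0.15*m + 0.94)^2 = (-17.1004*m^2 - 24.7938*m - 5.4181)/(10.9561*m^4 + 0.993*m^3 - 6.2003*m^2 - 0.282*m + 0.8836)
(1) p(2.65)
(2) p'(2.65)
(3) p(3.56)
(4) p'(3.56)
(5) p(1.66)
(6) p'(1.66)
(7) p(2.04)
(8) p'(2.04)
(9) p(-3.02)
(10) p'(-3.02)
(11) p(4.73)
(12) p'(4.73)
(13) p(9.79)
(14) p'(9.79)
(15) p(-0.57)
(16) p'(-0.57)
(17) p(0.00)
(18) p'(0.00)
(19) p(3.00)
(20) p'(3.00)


(1) = 1.59
(2) = -0.37
(3) = 1.36
(4) = -0.18
(5) = 2.29
(6) = -1.32
(7) = 1.91
(8) = -0.74
(9) = 0.41
(10) = -0.10
(11) = 1.21
(12) = -0.09
(13) = 1.00
(14) = -0.02
(15) = 16.86
(16) = 1267.48
(17) = -3.16
(18) = -6.13
(19) = 1.48
(20) = -0.27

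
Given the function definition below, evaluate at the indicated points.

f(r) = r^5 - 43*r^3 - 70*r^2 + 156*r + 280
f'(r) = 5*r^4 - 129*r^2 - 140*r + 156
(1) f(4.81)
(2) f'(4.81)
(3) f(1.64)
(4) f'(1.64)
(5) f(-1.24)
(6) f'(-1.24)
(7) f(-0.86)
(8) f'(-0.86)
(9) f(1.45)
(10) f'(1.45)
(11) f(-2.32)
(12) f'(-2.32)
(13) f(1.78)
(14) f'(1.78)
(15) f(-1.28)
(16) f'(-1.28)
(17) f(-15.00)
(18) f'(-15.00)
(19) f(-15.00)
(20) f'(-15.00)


(1) = -2799.71
(2) = -825.56
(3) = 169.76
(4) = -384.39
(5) = 57.98
(6) = 143.07
(7) = 120.95
(8) = 183.73
(9) = 234.34
(10) = -296.12
(11) = 11.05
(12) = -68.68
(13) = 111.25
(14) = -451.73
(15) = 52.37
(16) = 137.27
(17) = -632060.00
(18) = 226356.00
(19) = -632060.00
(20) = 226356.00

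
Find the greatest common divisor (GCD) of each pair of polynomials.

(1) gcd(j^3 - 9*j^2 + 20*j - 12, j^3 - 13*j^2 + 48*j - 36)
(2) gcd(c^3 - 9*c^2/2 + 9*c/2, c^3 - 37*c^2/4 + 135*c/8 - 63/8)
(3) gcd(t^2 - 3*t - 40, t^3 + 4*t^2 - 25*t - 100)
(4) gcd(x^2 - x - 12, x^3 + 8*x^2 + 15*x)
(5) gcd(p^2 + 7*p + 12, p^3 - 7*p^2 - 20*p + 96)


(1) = gcd((j - 6)*(j - 2)*(j - 1), (j - 6)^2*(j - 1)) = j^2 - 7*j + 6
(2) = c - 3/2
(3) = gcd((t - 8)*(t + 5), (t - 5)*(t + 4)*(t + 5)) = t + 5
(4) = gcd((x - 4)*(x + 3), x*(x + 3)*(x + 5)) = x + 3
(5) = gcd((p + 3)*(p + 4), (p - 8)*(p - 3)*(p + 4)) = p + 4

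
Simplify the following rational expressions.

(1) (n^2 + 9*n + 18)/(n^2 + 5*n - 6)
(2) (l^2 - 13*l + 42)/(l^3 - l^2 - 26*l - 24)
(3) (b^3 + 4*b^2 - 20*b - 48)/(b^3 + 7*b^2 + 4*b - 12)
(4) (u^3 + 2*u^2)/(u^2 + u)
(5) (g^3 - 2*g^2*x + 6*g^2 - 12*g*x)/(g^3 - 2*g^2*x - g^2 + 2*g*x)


(1) = (n + 3)/(n - 1)
(2) = (l - 7)/(l^2 + 5*l + 4)
(3) = (b - 4)/(b - 1)
(4) = (u^2 + 2*u)/(u + 1)
(5) = (g + 6)/(g - 1)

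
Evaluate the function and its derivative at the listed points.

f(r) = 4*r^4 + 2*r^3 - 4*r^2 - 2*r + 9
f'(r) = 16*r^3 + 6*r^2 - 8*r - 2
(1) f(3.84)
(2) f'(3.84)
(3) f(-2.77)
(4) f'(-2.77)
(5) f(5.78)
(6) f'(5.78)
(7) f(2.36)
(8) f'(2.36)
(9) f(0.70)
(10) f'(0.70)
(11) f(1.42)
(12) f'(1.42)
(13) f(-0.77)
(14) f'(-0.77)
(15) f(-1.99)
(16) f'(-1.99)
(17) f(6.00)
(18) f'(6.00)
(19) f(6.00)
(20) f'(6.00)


(1) = 925.31
(2) = 961.72
(3) = 176.83
(4) = -273.87
(5) = 4714.49
(6) = 3241.82
(7) = 132.37
(8) = 222.85
(9) = 7.29
(10) = 0.83
(11) = 20.08
(12) = 44.55
(13) = 8.66
(14) = 0.41
(15) = 44.11
(16) = -88.41
(17) = 5469.00
(18) = 3622.00
(19) = 5469.00
(20) = 3622.00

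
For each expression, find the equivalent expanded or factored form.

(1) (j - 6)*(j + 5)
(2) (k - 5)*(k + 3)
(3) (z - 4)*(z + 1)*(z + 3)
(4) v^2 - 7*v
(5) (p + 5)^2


(1) = j^2 - j - 30
(2) = k^2 - 2*k - 15
(3) = z^3 - 13*z - 12
(4) = v*(v - 7)
(5) = p^2 + 10*p + 25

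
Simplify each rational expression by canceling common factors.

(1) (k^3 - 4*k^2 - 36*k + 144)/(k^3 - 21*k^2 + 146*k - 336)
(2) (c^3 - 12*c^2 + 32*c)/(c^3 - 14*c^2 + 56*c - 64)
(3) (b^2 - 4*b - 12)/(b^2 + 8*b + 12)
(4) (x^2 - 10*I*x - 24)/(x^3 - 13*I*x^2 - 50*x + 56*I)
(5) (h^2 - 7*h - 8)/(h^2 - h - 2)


(1) = (k^2 + 2*k - 24)/(k^2 - 15*k + 56)
(2) = c/(c - 2)
(3) = (b - 6)/(b + 6)
(4) = (x - 6*I)/(x^2 - 9*I*x - 14)
(5) = (h - 8)/(h - 2)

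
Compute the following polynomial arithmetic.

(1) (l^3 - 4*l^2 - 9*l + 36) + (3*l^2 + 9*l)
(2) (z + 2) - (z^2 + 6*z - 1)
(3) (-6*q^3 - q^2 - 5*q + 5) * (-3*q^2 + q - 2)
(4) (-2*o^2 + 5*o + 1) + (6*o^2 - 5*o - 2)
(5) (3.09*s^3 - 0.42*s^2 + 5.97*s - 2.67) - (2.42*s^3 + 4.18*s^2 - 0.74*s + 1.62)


(1) = l^3 - l^2 + 36
(2) = -z^2 - 5*z + 3
(3) = 18*q^5 - 3*q^4 + 26*q^3 - 18*q^2 + 15*q - 10
(4) = 4*o^2 - 1
(5) = 0.67*s^3 - 4.6*s^2 + 6.71*s - 4.29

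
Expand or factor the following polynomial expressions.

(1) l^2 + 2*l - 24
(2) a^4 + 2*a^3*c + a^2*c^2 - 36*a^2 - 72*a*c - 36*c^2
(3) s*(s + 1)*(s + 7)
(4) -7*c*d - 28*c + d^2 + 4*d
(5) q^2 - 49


(1) = (l - 4)*(l + 6)
(2) = (a - 6)*(a + 6)*(a + c)^2
(3) = s^3 + 8*s^2 + 7*s
(4) = (-7*c + d)*(d + 4)
(5) = (q - 7)*(q + 7)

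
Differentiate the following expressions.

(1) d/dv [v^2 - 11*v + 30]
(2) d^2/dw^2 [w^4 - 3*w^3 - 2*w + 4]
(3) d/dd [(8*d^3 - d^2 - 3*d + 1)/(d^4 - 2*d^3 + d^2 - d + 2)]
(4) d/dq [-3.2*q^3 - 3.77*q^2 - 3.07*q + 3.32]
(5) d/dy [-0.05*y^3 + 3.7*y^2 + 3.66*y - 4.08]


(1) = 2*v - 11
(2) = 6*w*(2*w - 3)
(3) = (-8*d^6 + 2*d^5 + 15*d^4 - 32*d^3 + 58*d^2 - 6*d - 5)/(d^8 - 4*d^7 + 6*d^6 - 6*d^5 + 9*d^4 - 10*d^3 + 5*d^2 - 4*d + 4)
(4) = -9.6*q^2 - 7.54*q - 3.07
(5) = -0.15*y^2 + 7.4*y + 3.66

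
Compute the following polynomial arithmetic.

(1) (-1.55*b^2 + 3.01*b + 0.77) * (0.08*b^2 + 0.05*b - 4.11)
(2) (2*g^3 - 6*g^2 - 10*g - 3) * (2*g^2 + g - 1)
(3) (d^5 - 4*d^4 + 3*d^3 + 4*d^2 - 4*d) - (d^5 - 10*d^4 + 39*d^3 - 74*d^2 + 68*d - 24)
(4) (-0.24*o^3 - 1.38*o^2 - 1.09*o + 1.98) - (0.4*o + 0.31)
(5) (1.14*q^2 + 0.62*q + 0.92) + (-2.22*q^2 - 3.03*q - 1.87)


(1) = -0.124*b^4 + 0.1633*b^3 + 6.5826*b^2 - 12.3326*b - 3.1647
(2) = 4*g^5 - 10*g^4 - 28*g^3 - 10*g^2 + 7*g + 3
(3) = 6*d^4 - 36*d^3 + 78*d^2 - 72*d + 24
(4) = -0.24*o^3 - 1.38*o^2 - 1.49*o + 1.67
(5) = -1.08*q^2 - 2.41*q - 0.95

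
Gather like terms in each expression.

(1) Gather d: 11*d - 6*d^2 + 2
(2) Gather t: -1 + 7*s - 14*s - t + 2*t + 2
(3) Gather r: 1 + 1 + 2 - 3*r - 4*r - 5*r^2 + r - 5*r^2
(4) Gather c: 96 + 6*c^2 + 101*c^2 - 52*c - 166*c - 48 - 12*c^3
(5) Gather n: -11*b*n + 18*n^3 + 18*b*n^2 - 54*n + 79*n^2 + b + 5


(1) = -6*d^2 + 11*d + 2
(2) = -7*s + t + 1
(3) = -10*r^2 - 6*r + 4
(4) = -12*c^3 + 107*c^2 - 218*c + 48
(5) = b + 18*n^3 + n^2*(18*b + 79) + n*(-11*b - 54) + 5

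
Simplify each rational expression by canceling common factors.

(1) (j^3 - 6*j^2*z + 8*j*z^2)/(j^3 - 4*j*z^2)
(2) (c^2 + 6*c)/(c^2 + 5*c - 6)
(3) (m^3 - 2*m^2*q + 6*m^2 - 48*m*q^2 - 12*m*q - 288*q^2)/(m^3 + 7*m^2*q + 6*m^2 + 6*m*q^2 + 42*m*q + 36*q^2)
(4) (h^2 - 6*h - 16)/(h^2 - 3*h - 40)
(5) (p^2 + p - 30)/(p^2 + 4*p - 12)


(1) = (j - 4*z)/(j + 2*z)
(2) = c/(c - 1)
(3) = (m - 8*q)/(m + q)
(4) = (h + 2)/(h + 5)
(5) = (p - 5)/(p - 2)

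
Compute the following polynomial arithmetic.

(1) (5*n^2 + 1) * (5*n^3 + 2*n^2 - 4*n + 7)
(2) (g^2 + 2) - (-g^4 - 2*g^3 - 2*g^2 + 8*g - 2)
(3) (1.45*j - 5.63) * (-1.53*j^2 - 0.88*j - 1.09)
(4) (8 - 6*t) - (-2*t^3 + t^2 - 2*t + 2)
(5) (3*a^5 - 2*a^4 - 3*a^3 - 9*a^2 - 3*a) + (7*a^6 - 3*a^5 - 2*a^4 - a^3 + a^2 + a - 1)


(1) = 25*n^5 + 10*n^4 - 15*n^3 + 37*n^2 - 4*n + 7
(2) = g^4 + 2*g^3 + 3*g^2 - 8*g + 4
(3) = -2.2185*j^3 + 7.3379*j^2 + 3.3739*j + 6.1367
(4) = 2*t^3 - t^2 - 4*t + 6
(5) = 7*a^6 - 4*a^4 - 4*a^3 - 8*a^2 - 2*a - 1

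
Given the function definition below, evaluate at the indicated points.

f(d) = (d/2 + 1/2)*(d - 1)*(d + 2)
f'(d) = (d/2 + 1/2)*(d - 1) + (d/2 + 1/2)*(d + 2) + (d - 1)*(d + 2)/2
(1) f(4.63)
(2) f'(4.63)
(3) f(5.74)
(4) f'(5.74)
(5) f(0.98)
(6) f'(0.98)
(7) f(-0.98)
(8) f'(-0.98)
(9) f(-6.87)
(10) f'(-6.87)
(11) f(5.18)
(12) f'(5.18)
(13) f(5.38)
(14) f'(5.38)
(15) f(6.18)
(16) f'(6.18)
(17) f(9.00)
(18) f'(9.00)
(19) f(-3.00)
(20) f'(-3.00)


(1) = 67.75
(2) = 40.92
(3) = 123.64
(4) = 60.40
(5) = -0.06
(6) = 2.90
(7) = -0.02
(8) = -1.02
(9) = -112.49
(10) = 56.56
(11) = 92.74
(12) = 50.11
(13) = 103.11
(14) = 53.68
(15) = 152.12
(16) = 69.15
(17) = 440.00
(18) = 139.00
(19) = -4.00
(20) = 7.00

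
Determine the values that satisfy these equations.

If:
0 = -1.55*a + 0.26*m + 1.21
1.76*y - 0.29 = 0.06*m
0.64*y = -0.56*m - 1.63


Then:
a = 0.28
m = -2.98
y = 0.06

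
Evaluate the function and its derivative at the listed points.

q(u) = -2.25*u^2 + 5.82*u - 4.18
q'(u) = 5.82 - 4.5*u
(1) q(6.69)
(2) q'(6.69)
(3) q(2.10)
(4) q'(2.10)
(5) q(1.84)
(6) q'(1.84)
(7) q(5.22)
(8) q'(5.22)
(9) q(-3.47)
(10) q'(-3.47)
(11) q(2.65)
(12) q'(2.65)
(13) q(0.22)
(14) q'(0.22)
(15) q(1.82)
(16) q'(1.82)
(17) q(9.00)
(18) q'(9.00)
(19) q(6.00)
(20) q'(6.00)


(1) = -65.95
(2) = -24.29
(3) = -1.88
(4) = -3.63
(5) = -1.09
(6) = -2.46
(7) = -35.11
(8) = -17.67
(9) = -51.47
(10) = 21.44
(11) = -4.56
(12) = -6.10
(13) = -3.01
(14) = 4.83
(15) = -1.04
(16) = -2.37
(17) = -134.05
(18) = -34.68
(19) = -50.26
(20) = -21.18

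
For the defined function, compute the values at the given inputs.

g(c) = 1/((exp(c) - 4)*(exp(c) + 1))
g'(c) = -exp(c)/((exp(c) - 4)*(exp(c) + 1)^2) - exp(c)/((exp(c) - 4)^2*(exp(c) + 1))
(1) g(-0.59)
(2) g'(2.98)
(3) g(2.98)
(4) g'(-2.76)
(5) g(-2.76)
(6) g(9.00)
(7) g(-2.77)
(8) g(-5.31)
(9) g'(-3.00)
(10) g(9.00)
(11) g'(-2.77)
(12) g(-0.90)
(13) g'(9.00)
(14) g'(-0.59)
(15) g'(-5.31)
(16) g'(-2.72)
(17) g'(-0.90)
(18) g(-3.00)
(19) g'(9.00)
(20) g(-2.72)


(1) = -0.19
(2) = -0.01
(3) = 0.00
(4) = 0.01
(5) = -0.24
(6) = 0.00
(7) = -0.24
(8) = -0.25
(9) = 0.01
(10) = 0.00
(11) = 0.01
(12) = -0.20
(13) = -0.00
(14) = 0.04
(15) = 0.00
(16) = 0.01
(17) = 0.03
(18) = -0.24
(19) = -0.00
(20) = -0.24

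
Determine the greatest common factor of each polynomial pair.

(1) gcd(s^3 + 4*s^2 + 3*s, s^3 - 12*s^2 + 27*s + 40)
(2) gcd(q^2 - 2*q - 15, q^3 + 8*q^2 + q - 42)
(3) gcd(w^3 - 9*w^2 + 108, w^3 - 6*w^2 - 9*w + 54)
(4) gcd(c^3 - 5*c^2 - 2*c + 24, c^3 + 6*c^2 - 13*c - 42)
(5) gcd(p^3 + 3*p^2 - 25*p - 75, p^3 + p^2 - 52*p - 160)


(1) = gcd(s*(s + 1)*(s + 3), (s - 8)*(s - 5)*(s + 1)) = s + 1
(2) = q + 3
(3) = gcd((w - 6)^2*(w + 3), (w - 6)*(w - 3)*(w + 3)) = w^2 - 3*w - 18
(4) = c^2 - c - 6
(5) = p + 5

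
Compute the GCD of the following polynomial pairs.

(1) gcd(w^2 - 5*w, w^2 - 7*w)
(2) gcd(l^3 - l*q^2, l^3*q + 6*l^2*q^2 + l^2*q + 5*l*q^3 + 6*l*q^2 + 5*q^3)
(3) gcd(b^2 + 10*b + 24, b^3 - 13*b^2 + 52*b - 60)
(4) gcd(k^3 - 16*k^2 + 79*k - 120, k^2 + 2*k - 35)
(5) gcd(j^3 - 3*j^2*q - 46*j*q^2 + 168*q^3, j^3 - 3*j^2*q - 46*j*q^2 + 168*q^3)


(1) = gcd(w*(w - 5), w*(w - 7)) = w
(2) = l + q
(3) = gcd((b + 4)*(b + 6), (b - 6)*(b - 5)*(b - 2)) = 1
(4) = k - 5
(5) = j^3 - 3*j^2*q - 46*j*q^2 + 168*q^3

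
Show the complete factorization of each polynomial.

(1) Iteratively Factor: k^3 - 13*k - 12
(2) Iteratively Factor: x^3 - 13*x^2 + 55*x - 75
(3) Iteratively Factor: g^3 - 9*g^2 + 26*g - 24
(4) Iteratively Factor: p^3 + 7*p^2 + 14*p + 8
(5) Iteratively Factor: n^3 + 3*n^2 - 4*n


(1) = (k + 3)*(k^2 - 3*k - 4) = (k - 4)*(k + 3)*(k + 1)
(2) = (x - 5)*(x^2 - 8*x + 15) = (x - 5)^2*(x - 3)
(3) = (g - 4)*(g^2 - 5*g + 6) = (g - 4)*(g - 2)*(g - 3)
(4) = (p + 2)*(p^2 + 5*p + 4) = (p + 2)*(p + 4)*(p + 1)
(5) = (n - 1)*(n^2 + 4*n) = (n - 1)*(n + 4)*(n)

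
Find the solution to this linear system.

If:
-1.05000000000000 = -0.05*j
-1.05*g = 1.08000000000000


Then:
g = -1.03
j = 21.00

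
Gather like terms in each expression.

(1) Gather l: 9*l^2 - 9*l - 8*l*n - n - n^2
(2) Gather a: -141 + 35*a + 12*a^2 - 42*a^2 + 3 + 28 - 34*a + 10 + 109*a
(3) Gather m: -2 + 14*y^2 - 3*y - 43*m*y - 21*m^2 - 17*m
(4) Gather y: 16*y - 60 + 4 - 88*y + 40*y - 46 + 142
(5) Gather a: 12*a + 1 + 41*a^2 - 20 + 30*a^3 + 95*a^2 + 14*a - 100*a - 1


(1) = 9*l^2 + l*(-8*n - 9) - n^2 - n
(2) = -30*a^2 + 110*a - 100
(3) = -21*m^2 + m*(-43*y - 17) + 14*y^2 - 3*y - 2
(4) = 40 - 32*y
(5) = 30*a^3 + 136*a^2 - 74*a - 20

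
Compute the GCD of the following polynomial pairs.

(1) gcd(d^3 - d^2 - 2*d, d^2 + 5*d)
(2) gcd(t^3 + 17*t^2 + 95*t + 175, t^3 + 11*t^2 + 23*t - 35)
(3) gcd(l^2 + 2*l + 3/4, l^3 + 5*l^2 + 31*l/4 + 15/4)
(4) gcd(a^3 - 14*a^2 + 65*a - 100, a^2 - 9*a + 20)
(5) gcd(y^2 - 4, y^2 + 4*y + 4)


(1) = d
(2) = gcd((t + 5)^2*(t + 7), (t - 1)*(t + 5)*(t + 7)) = t^2 + 12*t + 35
(3) = l + 3/2
(4) = gcd((a - 5)^2*(a - 4), (a - 5)*(a - 4)) = a^2 - 9*a + 20
(5) = gcd((y - 2)*(y + 2), (y + 2)^2) = y + 2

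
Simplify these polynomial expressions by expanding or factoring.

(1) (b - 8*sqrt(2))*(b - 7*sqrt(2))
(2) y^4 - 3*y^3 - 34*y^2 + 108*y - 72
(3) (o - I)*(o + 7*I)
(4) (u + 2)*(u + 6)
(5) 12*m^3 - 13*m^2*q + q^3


(1) = b^2 - 15*sqrt(2)*b + 112
(2) = (y - 6)*(y - 2)*(y - 1)*(y + 6)
(3) = o^2 + 6*I*o + 7
(4) = u^2 + 8*u + 12
(5) = (-3*m + q)*(-m + q)*(4*m + q)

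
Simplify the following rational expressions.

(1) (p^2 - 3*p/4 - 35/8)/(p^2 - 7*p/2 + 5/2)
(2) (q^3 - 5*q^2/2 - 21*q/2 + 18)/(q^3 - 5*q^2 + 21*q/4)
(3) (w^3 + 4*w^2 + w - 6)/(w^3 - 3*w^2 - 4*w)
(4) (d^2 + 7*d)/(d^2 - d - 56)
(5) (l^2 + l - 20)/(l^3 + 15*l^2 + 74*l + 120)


(1) = (4*p + 7)/(4*p - 4)
(2) = (2*q^2 - 2*q - 24)/(2*q^2 - 7*q)
(3) = (w^3 + 4*w^2 + w - 6)/(w^3 - 3*w^2 - 4*w)
(4) = d/(d - 8)
(5) = (l - 4)/(l^2 + 10*l + 24)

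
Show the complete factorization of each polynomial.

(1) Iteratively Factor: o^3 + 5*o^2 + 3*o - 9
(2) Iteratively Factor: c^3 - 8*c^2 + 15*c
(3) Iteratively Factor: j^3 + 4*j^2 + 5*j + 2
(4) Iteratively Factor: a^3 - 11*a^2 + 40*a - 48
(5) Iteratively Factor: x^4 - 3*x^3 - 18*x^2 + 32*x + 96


(1) = (o + 3)*(o^2 + 2*o - 3) = (o + 3)^2*(o - 1)
(2) = (c)*(c^2 - 8*c + 15) = c*(c - 3)*(c - 5)
(3) = (j + 1)*(j^2 + 3*j + 2) = (j + 1)*(j + 2)*(j + 1)
(4) = (a - 4)*(a^2 - 7*a + 12) = (a - 4)*(a - 3)*(a - 4)
(5) = (x - 4)*(x^3 + x^2 - 14*x - 24) = (x - 4)*(x + 2)*(x^2 - x - 12) = (x - 4)*(x + 2)*(x + 3)*(x - 4)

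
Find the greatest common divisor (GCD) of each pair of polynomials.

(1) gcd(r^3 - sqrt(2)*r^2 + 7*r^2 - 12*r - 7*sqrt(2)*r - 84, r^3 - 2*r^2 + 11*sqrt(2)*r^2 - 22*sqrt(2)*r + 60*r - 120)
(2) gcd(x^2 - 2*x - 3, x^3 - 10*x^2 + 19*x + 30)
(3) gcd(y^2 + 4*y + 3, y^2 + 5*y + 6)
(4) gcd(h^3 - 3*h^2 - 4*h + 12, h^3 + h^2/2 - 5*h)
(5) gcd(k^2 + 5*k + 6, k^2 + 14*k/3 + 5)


(1) = 1
(2) = gcd((x - 3)*(x + 1), (x - 6)*(x - 5)*(x + 1)) = x + 1
(3) = y + 3
(4) = h - 2
(5) = gcd((k + 2)*(k + 3), (k + 5/3)*(k + 3)) = k + 3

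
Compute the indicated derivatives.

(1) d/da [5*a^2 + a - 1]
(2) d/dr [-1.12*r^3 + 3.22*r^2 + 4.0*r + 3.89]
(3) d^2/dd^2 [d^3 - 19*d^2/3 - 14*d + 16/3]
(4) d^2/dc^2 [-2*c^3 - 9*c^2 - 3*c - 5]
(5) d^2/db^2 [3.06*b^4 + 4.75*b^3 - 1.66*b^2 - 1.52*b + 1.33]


(1) = 10*a + 1
(2) = -3.36*r^2 + 6.44*r + 4.0
(3) = 6*d - 38/3
(4) = -12*c - 18
(5) = 36.72*b^2 + 28.5*b - 3.32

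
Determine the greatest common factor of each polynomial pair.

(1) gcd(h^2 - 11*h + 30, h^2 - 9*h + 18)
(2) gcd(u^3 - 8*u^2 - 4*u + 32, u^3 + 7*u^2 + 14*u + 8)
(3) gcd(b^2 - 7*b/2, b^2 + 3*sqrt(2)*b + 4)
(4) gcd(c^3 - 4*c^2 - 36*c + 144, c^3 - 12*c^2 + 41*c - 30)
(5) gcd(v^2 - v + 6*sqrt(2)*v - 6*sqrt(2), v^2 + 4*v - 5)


(1) = gcd((h - 6)*(h - 5), (h - 6)*(h - 3)) = h - 6
(2) = u + 2
(3) = gcd(b*(b - 7/2), (b + sqrt(2))*(b + 2*sqrt(2))) = 1
(4) = c - 6
(5) = v - 1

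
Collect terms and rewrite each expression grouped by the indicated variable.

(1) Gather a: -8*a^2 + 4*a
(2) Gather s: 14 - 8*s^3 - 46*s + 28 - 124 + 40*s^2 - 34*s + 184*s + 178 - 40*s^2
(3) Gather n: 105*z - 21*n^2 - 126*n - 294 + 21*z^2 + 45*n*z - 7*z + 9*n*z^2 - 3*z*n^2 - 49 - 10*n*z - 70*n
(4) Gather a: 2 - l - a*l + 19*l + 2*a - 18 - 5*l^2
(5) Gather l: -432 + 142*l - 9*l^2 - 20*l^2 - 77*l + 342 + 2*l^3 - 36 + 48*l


(1) = -8*a^2 + 4*a
(2) = -8*s^3 + 104*s + 96
(3) = n^2*(-3*z - 21) + n*(9*z^2 + 35*z - 196) + 21*z^2 + 98*z - 343
(4) = a*(2 - l) - 5*l^2 + 18*l - 16
(5) = 2*l^3 - 29*l^2 + 113*l - 126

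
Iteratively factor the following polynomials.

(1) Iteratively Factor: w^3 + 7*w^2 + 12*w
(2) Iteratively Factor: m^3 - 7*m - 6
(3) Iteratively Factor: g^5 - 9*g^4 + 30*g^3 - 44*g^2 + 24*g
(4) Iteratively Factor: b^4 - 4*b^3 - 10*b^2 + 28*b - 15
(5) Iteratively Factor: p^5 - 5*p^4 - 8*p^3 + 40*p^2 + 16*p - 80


(1) = (w + 3)*(w^2 + 4*w) = w*(w + 3)*(w + 4)
(2) = (m - 3)*(m^2 + 3*m + 2) = (m - 3)*(m + 1)*(m + 2)
(3) = (g)*(g^4 - 9*g^3 + 30*g^2 - 44*g + 24) = g*(g - 3)*(g^3 - 6*g^2 + 12*g - 8) = g*(g - 3)*(g - 2)*(g^2 - 4*g + 4) = g*(g - 3)*(g - 2)^2*(g - 2)
(4) = (b - 1)*(b^3 - 3*b^2 - 13*b + 15) = (b - 1)^2*(b^2 - 2*b - 15) = (b - 1)^2*(b + 3)*(b - 5)
(5) = (p - 2)*(p^4 - 3*p^3 - 14*p^2 + 12*p + 40) = (p - 2)*(p + 2)*(p^3 - 5*p^2 - 4*p + 20) = (p - 2)*(p + 2)^2*(p^2 - 7*p + 10) = (p - 2)^2*(p + 2)^2*(p - 5)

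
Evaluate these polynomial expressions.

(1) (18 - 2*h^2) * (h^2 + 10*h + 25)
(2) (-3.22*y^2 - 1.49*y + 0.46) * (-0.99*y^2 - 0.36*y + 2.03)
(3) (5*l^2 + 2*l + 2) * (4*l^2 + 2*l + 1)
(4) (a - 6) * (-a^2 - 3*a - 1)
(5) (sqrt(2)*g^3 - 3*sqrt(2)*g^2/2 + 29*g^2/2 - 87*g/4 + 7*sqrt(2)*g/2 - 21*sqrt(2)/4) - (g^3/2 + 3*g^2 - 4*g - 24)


(1) = -2*h^4 - 20*h^3 - 32*h^2 + 180*h + 450
(2) = 3.1878*y^4 + 2.6343*y^3 - 6.4556*y^2 - 3.1903*y + 0.9338
(3) = 20*l^4 + 18*l^3 + 17*l^2 + 6*l + 2
(4) = -a^3 + 3*a^2 + 17*a + 6
(5) = -g^3/2 + sqrt(2)*g^3 - 3*sqrt(2)*g^2/2 + 23*g^2/2 - 71*g/4 + 7*sqrt(2)*g/2 - 21*sqrt(2)/4 + 24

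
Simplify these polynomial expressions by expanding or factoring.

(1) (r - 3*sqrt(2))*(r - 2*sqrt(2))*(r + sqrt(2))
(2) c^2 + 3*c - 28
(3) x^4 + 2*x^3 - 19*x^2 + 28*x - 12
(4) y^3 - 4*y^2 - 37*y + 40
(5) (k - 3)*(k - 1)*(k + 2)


(1) = r^3 - 4*sqrt(2)*r^2 + 2*r + 12*sqrt(2)
(2) = (c - 4)*(c + 7)
(3) = (x - 2)*(x - 1)^2*(x + 6)
(4) = (y - 8)*(y - 1)*(y + 5)
(5) = k^3 - 2*k^2 - 5*k + 6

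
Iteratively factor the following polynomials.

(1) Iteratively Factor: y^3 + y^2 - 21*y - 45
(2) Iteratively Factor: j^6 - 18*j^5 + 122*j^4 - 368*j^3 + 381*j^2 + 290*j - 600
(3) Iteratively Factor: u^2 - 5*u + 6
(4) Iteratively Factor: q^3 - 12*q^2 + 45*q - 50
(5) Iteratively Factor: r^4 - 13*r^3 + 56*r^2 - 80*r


(1) = (y + 3)*(y^2 - 2*y - 15) = (y + 3)^2*(y - 5)
(2) = (j - 5)*(j^5 - 13*j^4 + 57*j^3 - 83*j^2 - 34*j + 120) = (j - 5)*(j - 2)*(j^4 - 11*j^3 + 35*j^2 - 13*j - 60) = (j - 5)^2*(j - 2)*(j^3 - 6*j^2 + 5*j + 12) = (j - 5)^2*(j - 3)*(j - 2)*(j^2 - 3*j - 4) = (j - 5)^2*(j - 4)*(j - 3)*(j - 2)*(j + 1)
(3) = (u - 3)*(u - 2)
(4) = (q - 5)*(q^2 - 7*q + 10) = (q - 5)*(q - 2)*(q - 5)
(5) = (r - 4)*(r^3 - 9*r^2 + 20*r) = (r - 4)^2*(r^2 - 5*r) = (r - 5)*(r - 4)^2*(r)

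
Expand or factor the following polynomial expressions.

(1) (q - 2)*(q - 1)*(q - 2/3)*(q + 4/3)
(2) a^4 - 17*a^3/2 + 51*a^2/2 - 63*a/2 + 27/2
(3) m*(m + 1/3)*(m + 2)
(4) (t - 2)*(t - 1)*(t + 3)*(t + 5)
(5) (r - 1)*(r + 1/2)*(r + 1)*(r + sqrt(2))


(1) = q^4 - 7*q^3/3 - 8*q^2/9 + 4*q - 16/9
(2) = (a - 3)^2*(a - 3/2)*(a - 1)
(3) = m^3 + 7*m^2/3 + 2*m/3
(4) = t^4 + 5*t^3 - 7*t^2 - 29*t + 30
(5) = r^4 + r^3/2 + sqrt(2)*r^3 - r^2 + sqrt(2)*r^2/2 - sqrt(2)*r - r/2 - sqrt(2)/2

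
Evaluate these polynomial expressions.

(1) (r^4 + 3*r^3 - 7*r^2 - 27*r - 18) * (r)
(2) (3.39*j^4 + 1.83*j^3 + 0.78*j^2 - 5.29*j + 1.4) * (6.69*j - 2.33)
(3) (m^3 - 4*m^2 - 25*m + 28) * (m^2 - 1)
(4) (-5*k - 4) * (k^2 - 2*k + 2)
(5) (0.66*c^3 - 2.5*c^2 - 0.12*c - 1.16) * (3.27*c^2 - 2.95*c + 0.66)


(1) = r^5 + 3*r^4 - 7*r^3 - 27*r^2 - 18*r
(2) = 22.6791*j^5 + 4.344*j^4 + 0.9543*j^3 - 37.2075*j^2 + 21.6917*j - 3.262
(3) = m^5 - 4*m^4 - 26*m^3 + 32*m^2 + 25*m - 28
(4) = -5*k^3 + 6*k^2 - 2*k - 8
(5) = 2.1582*c^5 - 10.122*c^4 + 7.4182*c^3 - 5.0892*c^2 + 3.3428*c - 0.7656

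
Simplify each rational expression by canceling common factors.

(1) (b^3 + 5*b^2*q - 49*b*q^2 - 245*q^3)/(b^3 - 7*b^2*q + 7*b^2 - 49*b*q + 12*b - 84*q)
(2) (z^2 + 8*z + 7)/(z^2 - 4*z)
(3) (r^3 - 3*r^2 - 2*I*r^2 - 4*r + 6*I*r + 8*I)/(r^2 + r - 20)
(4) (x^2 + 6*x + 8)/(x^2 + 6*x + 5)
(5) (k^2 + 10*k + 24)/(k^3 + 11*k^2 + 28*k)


(1) = (b^2 + 12*b*q + 35*q^2)/(b^2 + 7*b + 12)
(2) = (z^2 + 8*z + 7)/(z^2 - 4*z)
(3) = (r^2 + r*(1 - 2*I) - 2*I)/(r + 5)
(4) = (x^2 + 6*x + 8)/(x^2 + 6*x + 5)
(5) = (k + 6)/(k^2 + 7*k)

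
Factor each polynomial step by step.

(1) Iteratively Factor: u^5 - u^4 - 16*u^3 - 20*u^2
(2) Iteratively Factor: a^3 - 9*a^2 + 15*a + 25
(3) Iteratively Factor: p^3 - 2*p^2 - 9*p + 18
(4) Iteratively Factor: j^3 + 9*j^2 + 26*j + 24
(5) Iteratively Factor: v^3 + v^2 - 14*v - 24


(1) = (u - 5)*(u^4 + 4*u^3 + 4*u^2) = u*(u - 5)*(u^3 + 4*u^2 + 4*u) = u*(u - 5)*(u + 2)*(u^2 + 2*u) = u*(u - 5)*(u + 2)^2*(u)
(2) = (a - 5)*(a^2 - 4*a - 5) = (a - 5)^2*(a + 1)
(3) = (p + 3)*(p^2 - 5*p + 6) = (p - 3)*(p + 3)*(p - 2)
(4) = (j + 2)*(j^2 + 7*j + 12) = (j + 2)*(j + 3)*(j + 4)
(5) = (v + 2)*(v^2 - v - 12) = (v + 2)*(v + 3)*(v - 4)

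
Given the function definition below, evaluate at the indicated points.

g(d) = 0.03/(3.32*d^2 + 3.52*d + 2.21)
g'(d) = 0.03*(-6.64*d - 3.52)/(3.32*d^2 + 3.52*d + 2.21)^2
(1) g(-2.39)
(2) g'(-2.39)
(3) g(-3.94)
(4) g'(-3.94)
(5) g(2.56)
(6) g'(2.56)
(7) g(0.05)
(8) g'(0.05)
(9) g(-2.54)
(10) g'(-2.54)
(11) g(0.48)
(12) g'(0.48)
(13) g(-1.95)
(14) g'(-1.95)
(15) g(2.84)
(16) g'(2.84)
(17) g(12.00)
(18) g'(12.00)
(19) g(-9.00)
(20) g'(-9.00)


(1) = 0.00
(2) = 0.00
(3) = 0.00
(4) = 0.00
(5) = 0.00
(6) = -0.00
(7) = 0.01
(8) = -0.02
(9) = 0.00
(10) = 0.00
(11) = 0.01
(12) = -0.01
(13) = 0.00
(14) = 0.00
(15) = 0.00
(16) = -0.00
(17) = 0.00
(18) = -0.00
(19) = 0.00
(20) = 0.00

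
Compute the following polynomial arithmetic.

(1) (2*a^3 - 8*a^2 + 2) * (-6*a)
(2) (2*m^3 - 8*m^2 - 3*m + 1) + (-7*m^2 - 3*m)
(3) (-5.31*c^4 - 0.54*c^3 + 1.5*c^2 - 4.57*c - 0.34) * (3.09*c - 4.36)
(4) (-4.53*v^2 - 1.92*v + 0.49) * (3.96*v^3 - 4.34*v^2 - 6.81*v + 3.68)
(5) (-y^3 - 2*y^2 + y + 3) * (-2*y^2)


(1) = -12*a^4 + 48*a^3 - 12*a
(2) = 2*m^3 - 15*m^2 - 6*m + 1
(3) = -16.4079*c^5 + 21.483*c^4 + 6.9894*c^3 - 20.6613*c^2 + 18.8746*c + 1.4824
(4) = -17.9388*v^5 + 12.057*v^4 + 41.1225*v^3 - 5.7218*v^2 - 10.4025*v + 1.8032
(5) = 2*y^5 + 4*y^4 - 2*y^3 - 6*y^2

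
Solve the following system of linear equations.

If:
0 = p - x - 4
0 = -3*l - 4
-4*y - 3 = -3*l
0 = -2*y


Then:
No Solution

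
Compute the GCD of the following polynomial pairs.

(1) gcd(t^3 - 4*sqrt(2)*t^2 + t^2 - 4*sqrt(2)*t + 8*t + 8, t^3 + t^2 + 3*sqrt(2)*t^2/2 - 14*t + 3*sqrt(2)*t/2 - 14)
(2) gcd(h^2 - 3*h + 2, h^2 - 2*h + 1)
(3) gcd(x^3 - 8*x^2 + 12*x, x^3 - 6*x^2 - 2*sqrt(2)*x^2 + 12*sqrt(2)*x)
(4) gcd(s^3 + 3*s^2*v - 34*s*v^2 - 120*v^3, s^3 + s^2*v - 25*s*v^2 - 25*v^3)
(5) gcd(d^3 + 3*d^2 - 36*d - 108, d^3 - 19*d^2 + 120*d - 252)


(1) = gcd((t + 1)*(t - 2*sqrt(2))^2, (t + 1)*(t - 2*sqrt(2))*(t + 7*sqrt(2)/2)) = t^2 + t*(1 - 2*sqrt(2)) - 2*sqrt(2)
(2) = h - 1
(3) = gcd(x*(x - 6)*(x - 2), x*(x - 6)*(x - 2*sqrt(2))) = x^2 - 6*x
(4) = gcd((s - 6*v)*(s + 4*v)*(s + 5*v), (s - 5*v)*(s + v)*(s + 5*v)) = s + 5*v
(5) = d - 6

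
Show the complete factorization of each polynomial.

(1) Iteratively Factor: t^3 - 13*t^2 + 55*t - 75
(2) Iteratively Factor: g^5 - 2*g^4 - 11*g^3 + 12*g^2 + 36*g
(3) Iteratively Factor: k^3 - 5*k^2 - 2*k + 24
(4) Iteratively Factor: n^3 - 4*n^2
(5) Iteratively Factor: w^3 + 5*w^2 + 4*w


(1) = (t - 5)*(t^2 - 8*t + 15) = (t - 5)*(t - 3)*(t - 5)
(2) = (g - 3)*(g^4 + g^3 - 8*g^2 - 12*g) = (g - 3)*(g + 2)*(g^3 - g^2 - 6*g) = (g - 3)^2*(g + 2)*(g^2 + 2*g) = g*(g - 3)^2*(g + 2)*(g + 2)
(3) = (k - 4)*(k^2 - k - 6) = (k - 4)*(k - 3)*(k + 2)
(4) = (n - 4)*(n^2) = n*(n - 4)*(n)
(5) = (w + 1)*(w^2 + 4*w) = (w + 1)*(w + 4)*(w)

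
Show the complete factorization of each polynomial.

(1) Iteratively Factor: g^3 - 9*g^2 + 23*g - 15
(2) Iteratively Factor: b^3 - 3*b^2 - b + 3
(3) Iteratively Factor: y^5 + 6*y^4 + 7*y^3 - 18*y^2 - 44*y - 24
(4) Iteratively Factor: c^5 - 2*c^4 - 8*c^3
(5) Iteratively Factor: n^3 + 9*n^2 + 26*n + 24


(1) = (g - 5)*(g^2 - 4*g + 3) = (g - 5)*(g - 1)*(g - 3)
(2) = (b + 1)*(b^2 - 4*b + 3) = (b - 1)*(b + 1)*(b - 3)
(3) = (y + 1)*(y^4 + 5*y^3 + 2*y^2 - 20*y - 24) = (y + 1)*(y + 2)*(y^3 + 3*y^2 - 4*y - 12) = (y - 2)*(y + 1)*(y + 2)*(y^2 + 5*y + 6) = (y - 2)*(y + 1)*(y + 2)^2*(y + 3)
(4) = (c)*(c^4 - 2*c^3 - 8*c^2) = c*(c - 4)*(c^3 + 2*c^2) = c^2*(c - 4)*(c^2 + 2*c) = c^2*(c - 4)*(c + 2)*(c)
(5) = (n + 4)*(n^2 + 5*n + 6) = (n + 3)*(n + 4)*(n + 2)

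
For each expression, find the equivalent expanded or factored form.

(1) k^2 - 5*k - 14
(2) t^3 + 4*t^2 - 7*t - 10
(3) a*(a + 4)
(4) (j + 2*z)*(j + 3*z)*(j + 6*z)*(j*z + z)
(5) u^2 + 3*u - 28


(1) = (k - 7)*(k + 2)
(2) = (t - 2)*(t + 1)*(t + 5)
(3) = a^2 + 4*a
(4) = j^4*z + 11*j^3*z^2 + j^3*z + 36*j^2*z^3 + 11*j^2*z^2 + 36*j*z^4 + 36*j*z^3 + 36*z^4
(5) = (u - 4)*(u + 7)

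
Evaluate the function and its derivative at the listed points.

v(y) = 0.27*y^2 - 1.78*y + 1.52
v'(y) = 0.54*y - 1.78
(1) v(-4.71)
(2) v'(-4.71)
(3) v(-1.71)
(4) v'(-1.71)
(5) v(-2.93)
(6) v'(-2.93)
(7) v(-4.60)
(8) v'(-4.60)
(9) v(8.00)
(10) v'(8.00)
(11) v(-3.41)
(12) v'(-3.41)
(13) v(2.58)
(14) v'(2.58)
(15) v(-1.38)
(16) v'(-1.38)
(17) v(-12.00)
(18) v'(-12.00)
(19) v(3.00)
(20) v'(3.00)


(1) = 15.89
(2) = -4.32
(3) = 5.35
(4) = -2.70
(5) = 9.05
(6) = -3.36
(7) = 15.42
(8) = -4.26
(9) = 4.56
(10) = 2.54
(11) = 10.73
(12) = -3.62
(13) = -1.28
(14) = -0.39
(15) = 4.49
(16) = -2.53
(17) = 61.76
(18) = -8.26
(19) = -1.39
(20) = -0.16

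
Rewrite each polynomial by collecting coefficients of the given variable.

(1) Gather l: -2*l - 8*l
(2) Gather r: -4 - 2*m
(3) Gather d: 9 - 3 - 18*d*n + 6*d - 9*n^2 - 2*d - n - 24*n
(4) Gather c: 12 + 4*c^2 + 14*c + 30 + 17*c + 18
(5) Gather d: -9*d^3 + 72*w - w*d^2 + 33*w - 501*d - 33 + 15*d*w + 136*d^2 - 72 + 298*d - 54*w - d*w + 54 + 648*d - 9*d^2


(1) = -10*l
(2) = -2*m - 4
(3) = d*(4 - 18*n) - 9*n^2 - 25*n + 6
(4) = 4*c^2 + 31*c + 60
(5) = -9*d^3 + d^2*(127 - w) + d*(14*w + 445) + 51*w - 51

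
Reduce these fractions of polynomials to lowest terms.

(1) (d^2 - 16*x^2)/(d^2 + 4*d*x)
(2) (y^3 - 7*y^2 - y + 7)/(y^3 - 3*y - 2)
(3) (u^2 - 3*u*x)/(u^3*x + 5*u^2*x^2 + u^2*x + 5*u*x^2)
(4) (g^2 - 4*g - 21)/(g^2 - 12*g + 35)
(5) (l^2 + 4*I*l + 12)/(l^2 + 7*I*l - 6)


(1) = (d - 4*x)/d
(2) = (y^2 - 8*y + 7)/(y^2 - y - 2)
(3) = (u - 3*x)/(u^2*x + 5*u*x^2 + u*x + 5*x^2)
(4) = (g + 3)/(g - 5)
(5) = (l - 2*I)/(l + I)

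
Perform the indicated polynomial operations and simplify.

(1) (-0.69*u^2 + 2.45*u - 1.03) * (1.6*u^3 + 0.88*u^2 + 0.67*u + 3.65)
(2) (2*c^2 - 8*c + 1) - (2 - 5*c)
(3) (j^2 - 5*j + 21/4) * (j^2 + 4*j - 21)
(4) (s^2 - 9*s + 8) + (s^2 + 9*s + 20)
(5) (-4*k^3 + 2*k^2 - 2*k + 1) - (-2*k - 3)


(1) = -1.104*u^5 + 3.3128*u^4 + 0.0457*u^3 - 1.7834*u^2 + 8.2524*u - 3.7595
(2) = 2*c^2 - 3*c - 1
(3) = j^4 - j^3 - 143*j^2/4 + 126*j - 441/4
(4) = 2*s^2 + 28
(5) = -4*k^3 + 2*k^2 + 4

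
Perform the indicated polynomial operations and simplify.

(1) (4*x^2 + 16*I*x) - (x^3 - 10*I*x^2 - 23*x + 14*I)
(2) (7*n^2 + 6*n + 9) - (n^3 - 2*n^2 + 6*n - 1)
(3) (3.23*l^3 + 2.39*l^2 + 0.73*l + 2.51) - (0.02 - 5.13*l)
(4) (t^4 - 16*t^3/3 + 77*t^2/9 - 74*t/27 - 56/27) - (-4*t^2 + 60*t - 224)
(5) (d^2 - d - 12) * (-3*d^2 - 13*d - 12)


(1) = -x^3 + 4*x^2 + 10*I*x^2 + 23*x + 16*I*x - 14*I
(2) = -n^3 + 9*n^2 + 10
(3) = 3.23*l^3 + 2.39*l^2 + 5.86*l + 2.49
(4) = t^4 - 16*t^3/3 + 113*t^2/9 - 1694*t/27 + 5992/27
(5) = -3*d^4 - 10*d^3 + 37*d^2 + 168*d + 144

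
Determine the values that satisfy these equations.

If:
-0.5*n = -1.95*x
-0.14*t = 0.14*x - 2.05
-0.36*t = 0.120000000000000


Then:
n = 58.41
t = -0.33
x = 14.98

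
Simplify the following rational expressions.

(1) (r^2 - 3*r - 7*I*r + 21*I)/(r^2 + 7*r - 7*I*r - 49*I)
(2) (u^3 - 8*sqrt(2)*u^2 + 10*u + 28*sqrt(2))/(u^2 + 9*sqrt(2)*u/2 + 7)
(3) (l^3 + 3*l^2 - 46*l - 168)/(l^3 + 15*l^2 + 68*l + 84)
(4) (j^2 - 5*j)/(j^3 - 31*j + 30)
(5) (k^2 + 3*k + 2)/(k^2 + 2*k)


(1) = (r - 3)/(r + 7)
(2) = (2*u^2 - 18*sqrt(2)*u + 56)/(2*u + 7*sqrt(2))
(3) = (l^2 - 3*l - 28)/(l^2 + 9*l + 14)
(4) = j/(j^2 + 5*j - 6)
(5) = (k + 1)/k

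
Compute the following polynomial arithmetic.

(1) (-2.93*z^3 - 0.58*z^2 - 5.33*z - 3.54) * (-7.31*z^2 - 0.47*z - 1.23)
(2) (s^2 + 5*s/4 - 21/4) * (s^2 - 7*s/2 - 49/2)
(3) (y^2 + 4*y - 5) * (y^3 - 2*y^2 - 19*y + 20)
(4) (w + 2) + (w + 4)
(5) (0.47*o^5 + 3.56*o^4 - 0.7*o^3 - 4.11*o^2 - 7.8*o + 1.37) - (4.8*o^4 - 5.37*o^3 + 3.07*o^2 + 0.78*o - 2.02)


(1) = 21.4183*z^5 + 5.6169*z^4 + 42.8388*z^3 + 29.0959*z^2 + 8.2197*z + 4.3542
(2) = s^4 - 9*s^3/4 - 273*s^2/8 - 49*s/4 + 1029/8
(3) = y^5 + 2*y^4 - 32*y^3 - 46*y^2 + 175*y - 100
(4) = 2*w + 6
(5) = 0.47*o^5 - 1.24*o^4 + 4.67*o^3 - 7.18*o^2 - 8.58*o + 3.39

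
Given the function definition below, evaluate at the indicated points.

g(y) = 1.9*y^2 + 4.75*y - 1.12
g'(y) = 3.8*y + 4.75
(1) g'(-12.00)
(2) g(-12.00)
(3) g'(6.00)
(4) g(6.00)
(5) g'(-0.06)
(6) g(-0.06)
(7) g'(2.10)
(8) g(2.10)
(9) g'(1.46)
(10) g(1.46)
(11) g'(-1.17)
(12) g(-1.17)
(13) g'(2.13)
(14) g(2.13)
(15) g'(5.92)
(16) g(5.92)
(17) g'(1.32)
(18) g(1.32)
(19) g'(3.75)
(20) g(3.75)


(1) = -40.85
(2) = 215.48
(3) = 27.55
(4) = 95.78
(5) = 4.52
(6) = -1.40
(7) = 12.73
(8) = 17.23
(9) = 10.30
(10) = 9.87
(11) = 0.30
(12) = -4.08
(13) = 12.84
(14) = 17.62
(15) = 27.25
(16) = 93.59
(17) = 9.77
(18) = 8.46
(19) = 19.00
(20) = 43.41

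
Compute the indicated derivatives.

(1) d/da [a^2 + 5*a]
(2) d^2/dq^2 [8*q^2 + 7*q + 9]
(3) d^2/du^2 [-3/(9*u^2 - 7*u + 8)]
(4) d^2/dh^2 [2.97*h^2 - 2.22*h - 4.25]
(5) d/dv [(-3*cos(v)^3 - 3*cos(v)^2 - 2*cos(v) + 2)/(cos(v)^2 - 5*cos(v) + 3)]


(1) = 2*a + 5
(2) = 16
(3) = 6*(81*u^2 - 63*u - (18*u - 7)^2 + 72)/(9*u^2 - 7*u + 8)^3
(4) = 5.94000000000000
(5) = (3*cos(v)^4 - 30*cos(v)^3 + 10*cos(v)^2 + 22*cos(v) - 4)*sin(v)/(sin(v)^2 + 5*cos(v) - 4)^2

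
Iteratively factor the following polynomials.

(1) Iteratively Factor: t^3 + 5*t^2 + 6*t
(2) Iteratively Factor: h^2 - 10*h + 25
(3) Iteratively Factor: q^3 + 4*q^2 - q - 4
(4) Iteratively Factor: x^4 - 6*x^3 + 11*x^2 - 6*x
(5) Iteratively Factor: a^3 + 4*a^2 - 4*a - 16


(1) = (t)*(t^2 + 5*t + 6) = t*(t + 3)*(t + 2)
(2) = (h - 5)*(h - 5)
(3) = (q - 1)*(q^2 + 5*q + 4) = (q - 1)*(q + 1)*(q + 4)
(4) = (x - 3)*(x^3 - 3*x^2 + 2*x) = (x - 3)*(x - 1)*(x^2 - 2*x) = (x - 3)*(x - 2)*(x - 1)*(x)
(5) = (a + 2)*(a^2 + 2*a - 8) = (a + 2)*(a + 4)*(a - 2)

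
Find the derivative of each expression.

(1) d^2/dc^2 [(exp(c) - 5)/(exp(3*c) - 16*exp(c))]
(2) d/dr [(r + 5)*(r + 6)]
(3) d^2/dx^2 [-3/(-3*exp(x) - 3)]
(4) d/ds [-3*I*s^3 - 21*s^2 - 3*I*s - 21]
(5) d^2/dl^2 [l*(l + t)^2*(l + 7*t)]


(1) = (4*exp(5*c) - 45*exp(4*c) + 64*exp(3*c) + 160*exp(2*c) - 1280)*exp(-c)/(exp(6*c) - 48*exp(4*c) + 768*exp(2*c) - 4096)
(2) = 2*r + 11
(3) = (exp(x) - 1)*exp(x)/(exp(x) + 1)^3
(4) = -9*I*s^2 - 42*s - 3*I
(5) = 12*l^2 + 54*l*t + 30*t^2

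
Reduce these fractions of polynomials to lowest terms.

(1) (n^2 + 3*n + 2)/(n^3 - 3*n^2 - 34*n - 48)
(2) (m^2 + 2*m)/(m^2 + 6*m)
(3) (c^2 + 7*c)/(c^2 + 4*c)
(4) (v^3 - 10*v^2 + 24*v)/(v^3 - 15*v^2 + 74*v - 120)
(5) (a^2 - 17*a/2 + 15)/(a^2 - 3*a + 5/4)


(1) = (n + 1)/(n^2 - 5*n - 24)
(2) = (m + 2)/(m + 6)
(3) = (c + 7)/(c + 4)
(4) = v/(v - 5)
(5) = (2*a - 12)/(2*a - 1)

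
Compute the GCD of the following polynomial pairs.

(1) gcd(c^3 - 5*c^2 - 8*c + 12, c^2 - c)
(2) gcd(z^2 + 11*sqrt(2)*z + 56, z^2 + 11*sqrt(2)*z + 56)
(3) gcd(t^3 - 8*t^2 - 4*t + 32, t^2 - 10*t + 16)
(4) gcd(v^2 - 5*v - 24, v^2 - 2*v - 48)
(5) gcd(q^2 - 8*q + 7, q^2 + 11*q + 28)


(1) = gcd((c - 6)*(c - 1)*(c + 2), c*(c - 1)) = c - 1
(2) = z^2 + 11*sqrt(2)*z + 56
(3) = t^2 - 10*t + 16
(4) = gcd((v - 8)*(v + 3), (v - 8)*(v + 6)) = v - 8
(5) = gcd((q - 7)*(q - 1), (q + 4)*(q + 7)) = 1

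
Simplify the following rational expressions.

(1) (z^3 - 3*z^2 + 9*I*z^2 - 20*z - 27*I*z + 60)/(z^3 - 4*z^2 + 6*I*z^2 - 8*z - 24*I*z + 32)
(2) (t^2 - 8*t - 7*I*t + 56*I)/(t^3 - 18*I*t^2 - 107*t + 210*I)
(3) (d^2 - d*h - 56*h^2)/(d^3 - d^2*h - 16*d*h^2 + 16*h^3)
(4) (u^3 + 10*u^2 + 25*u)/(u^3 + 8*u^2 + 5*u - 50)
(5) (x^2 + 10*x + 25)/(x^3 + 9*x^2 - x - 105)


(1) = (z^2 + z*(-3 + 5*I) - 15*I)/(z^2 + z*(-4 + 2*I) - 8*I)
(2) = (t - 8)/(t^2 - 11*I*t - 30)
(3) = (d^2 - d*h - 56*h^2)/(d^3 - d^2*h - 16*d*h^2 + 16*h^3)
(4) = u/(u - 2)
(5) = (x + 5)/(x^2 + 4*x - 21)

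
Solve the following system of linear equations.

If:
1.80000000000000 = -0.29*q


Then:
q = -6.21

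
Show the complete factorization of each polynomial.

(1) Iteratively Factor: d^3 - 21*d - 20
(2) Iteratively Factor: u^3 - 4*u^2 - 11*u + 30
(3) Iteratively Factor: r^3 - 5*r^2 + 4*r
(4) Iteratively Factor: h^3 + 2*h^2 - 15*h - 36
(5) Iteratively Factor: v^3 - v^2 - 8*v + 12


(1) = (d - 5)*(d^2 + 5*d + 4) = (d - 5)*(d + 1)*(d + 4)
(2) = (u - 2)*(u^2 - 2*u - 15) = (u - 2)*(u + 3)*(u - 5)
(3) = (r - 4)*(r^2 - r) = (r - 4)*(r - 1)*(r)
(4) = (h + 3)*(h^2 - h - 12) = (h - 4)*(h + 3)*(h + 3)
(5) = (v - 2)*(v^2 + v - 6) = (v - 2)*(v + 3)*(v - 2)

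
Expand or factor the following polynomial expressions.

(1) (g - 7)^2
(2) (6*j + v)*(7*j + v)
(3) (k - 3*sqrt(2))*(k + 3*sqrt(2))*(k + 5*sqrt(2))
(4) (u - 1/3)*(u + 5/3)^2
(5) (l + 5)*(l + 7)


(1) = g^2 - 14*g + 49
(2) = 42*j^2 + 13*j*v + v^2
(3) = k^3 + 5*sqrt(2)*k^2 - 18*k - 90*sqrt(2)
(4) = u^3 + 3*u^2 + 5*u/3 - 25/27
(5) = l^2 + 12*l + 35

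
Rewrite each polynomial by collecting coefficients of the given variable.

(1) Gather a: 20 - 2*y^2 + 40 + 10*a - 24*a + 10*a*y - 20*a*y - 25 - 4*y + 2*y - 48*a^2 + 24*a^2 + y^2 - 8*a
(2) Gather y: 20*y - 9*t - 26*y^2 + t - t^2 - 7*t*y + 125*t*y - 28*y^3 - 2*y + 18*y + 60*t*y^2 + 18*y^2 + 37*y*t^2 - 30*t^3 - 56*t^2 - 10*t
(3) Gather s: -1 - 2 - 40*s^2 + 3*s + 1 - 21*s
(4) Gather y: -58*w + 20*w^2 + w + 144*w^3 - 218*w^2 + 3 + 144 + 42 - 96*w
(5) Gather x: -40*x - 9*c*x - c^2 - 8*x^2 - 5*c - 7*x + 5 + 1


(1) = -24*a^2 + a*(-10*y - 22) - y^2 - 2*y + 35
(2) = -30*t^3 - 57*t^2 - 18*t - 28*y^3 + y^2*(60*t - 8) + y*(37*t^2 + 118*t + 36)
(3) = -40*s^2 - 18*s - 2
(4) = 144*w^3 - 198*w^2 - 153*w + 189
(5) = -c^2 - 5*c - 8*x^2 + x*(-9*c - 47) + 6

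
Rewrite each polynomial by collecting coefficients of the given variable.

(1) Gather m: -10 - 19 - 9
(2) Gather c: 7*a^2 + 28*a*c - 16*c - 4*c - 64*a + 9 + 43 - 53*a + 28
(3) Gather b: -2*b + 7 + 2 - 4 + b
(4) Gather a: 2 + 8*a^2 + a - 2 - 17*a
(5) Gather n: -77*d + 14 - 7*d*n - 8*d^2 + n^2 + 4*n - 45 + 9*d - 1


(1) = -38
(2) = 7*a^2 - 117*a + c*(28*a - 20) + 80
(3) = 5 - b
(4) = 8*a^2 - 16*a
(5) = -8*d^2 - 68*d + n^2 + n*(4 - 7*d) - 32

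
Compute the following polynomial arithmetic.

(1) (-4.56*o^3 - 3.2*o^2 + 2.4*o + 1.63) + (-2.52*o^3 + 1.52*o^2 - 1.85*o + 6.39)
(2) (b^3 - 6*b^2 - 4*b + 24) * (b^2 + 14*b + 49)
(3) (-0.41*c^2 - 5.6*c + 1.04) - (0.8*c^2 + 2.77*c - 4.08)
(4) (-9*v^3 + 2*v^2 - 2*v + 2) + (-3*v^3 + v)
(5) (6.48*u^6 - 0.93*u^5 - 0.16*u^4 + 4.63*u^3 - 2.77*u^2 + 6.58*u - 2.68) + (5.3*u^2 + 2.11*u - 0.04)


(1) = -7.08*o^3 - 1.68*o^2 + 0.55*o + 8.02
(2) = b^5 + 8*b^4 - 39*b^3 - 326*b^2 + 140*b + 1176
(3) = -1.21*c^2 - 8.37*c + 5.12
(4) = -12*v^3 + 2*v^2 - v + 2
(5) = 6.48*u^6 - 0.93*u^5 - 0.16*u^4 + 4.63*u^3 + 2.53*u^2 + 8.69*u - 2.72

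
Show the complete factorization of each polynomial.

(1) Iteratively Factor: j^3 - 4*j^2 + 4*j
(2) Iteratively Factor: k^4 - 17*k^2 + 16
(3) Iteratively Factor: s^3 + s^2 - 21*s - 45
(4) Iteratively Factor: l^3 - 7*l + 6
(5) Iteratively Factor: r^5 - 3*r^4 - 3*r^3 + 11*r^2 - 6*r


(1) = (j - 2)*(j^2 - 2*j) = (j - 2)^2*(j)
(2) = (k - 1)*(k^3 + k^2 - 16*k - 16) = (k - 1)*(k + 1)*(k^2 - 16) = (k - 4)*(k - 1)*(k + 1)*(k + 4)
(3) = (s + 3)*(s^2 - 2*s - 15) = (s - 5)*(s + 3)*(s + 3)
(4) = (l + 3)*(l^2 - 3*l + 2) = (l - 1)*(l + 3)*(l - 2)
(5) = (r - 3)*(r^4 - 3*r^2 + 2*r) = (r - 3)*(r - 1)*(r^3 + r^2 - 2*r) = (r - 3)*(r - 1)*(r + 2)*(r^2 - r) = (r - 3)*(r - 1)^2*(r + 2)*(r)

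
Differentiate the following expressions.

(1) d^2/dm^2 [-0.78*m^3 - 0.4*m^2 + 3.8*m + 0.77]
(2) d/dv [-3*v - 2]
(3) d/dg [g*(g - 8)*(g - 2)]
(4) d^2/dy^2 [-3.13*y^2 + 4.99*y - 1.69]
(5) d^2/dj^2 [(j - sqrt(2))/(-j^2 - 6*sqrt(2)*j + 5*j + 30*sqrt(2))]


(1) = -4.68*m - 0.8
(2) = -3
(3) = 3*g^2 - 20*g + 16
(4) = -6.26000000000000
(5) = 2*(-(j - sqrt(2))*(2*j - 5 + 6*sqrt(2))^2 + (3*j - 5 + 5*sqrt(2))*(j^2 - 5*j + 6*sqrt(2)*j - 30*sqrt(2)))/(j^2 - 5*j + 6*sqrt(2)*j - 30*sqrt(2))^3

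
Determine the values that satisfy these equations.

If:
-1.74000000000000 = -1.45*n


Then:
n = 1.20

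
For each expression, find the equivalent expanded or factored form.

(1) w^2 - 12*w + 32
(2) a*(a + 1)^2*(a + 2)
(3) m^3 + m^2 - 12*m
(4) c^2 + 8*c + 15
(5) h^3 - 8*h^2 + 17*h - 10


(1) = (w - 8)*(w - 4)
(2) = a^4 + 4*a^3 + 5*a^2 + 2*a
(3) = m*(m - 3)*(m + 4)
(4) = (c + 3)*(c + 5)
(5) = (h - 5)*(h - 2)*(h - 1)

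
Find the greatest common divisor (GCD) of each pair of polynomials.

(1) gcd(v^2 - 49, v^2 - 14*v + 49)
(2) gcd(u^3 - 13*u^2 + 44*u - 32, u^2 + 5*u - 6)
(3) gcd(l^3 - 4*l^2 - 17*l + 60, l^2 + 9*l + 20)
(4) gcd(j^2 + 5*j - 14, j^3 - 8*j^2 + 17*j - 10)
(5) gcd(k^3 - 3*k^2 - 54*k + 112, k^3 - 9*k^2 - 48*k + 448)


(1) = gcd((v - 7)*(v + 7), (v - 7)^2) = v - 7
(2) = u - 1
(3) = l + 4
(4) = j - 2
(5) = k^2 - k - 56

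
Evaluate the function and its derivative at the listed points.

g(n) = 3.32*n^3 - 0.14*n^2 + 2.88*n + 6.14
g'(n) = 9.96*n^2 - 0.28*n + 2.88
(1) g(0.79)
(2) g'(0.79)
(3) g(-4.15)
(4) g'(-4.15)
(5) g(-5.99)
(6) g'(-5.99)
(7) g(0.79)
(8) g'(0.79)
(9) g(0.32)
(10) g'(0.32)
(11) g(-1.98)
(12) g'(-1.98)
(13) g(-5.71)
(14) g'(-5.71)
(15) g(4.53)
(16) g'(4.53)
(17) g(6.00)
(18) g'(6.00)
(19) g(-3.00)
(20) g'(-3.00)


(1) = 9.96
(2) = 8.87
(3) = -245.51
(4) = 175.58
(5) = -729.67
(6) = 361.92
(7) = 9.96
(8) = 8.87
(9) = 7.16
(10) = 3.81
(11) = -25.88
(12) = 42.48
(13) = -632.95
(14) = 329.22
(15) = 324.94
(16) = 206.00
(17) = 735.50
(18) = 359.76
(19) = -93.40
(20) = 93.36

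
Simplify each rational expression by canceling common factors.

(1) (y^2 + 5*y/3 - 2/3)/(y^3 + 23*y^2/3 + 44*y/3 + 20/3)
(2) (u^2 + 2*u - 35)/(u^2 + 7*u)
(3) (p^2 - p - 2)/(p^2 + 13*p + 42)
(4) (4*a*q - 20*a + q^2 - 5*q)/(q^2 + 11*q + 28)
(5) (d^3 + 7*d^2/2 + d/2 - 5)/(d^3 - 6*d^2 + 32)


(1) = (3*y - 1)/(3*y^2 + 17*y + 10)
(2) = (u - 5)/u
(3) = (p^2 - p - 2)/(p^2 + 13*p + 42)
(4) = (4*a*q - 20*a + q^2 - 5*q)/(q^2 + 11*q + 28)
(5) = (2*d^2 + 3*d - 5)/(2*d^2 - 16*d + 32)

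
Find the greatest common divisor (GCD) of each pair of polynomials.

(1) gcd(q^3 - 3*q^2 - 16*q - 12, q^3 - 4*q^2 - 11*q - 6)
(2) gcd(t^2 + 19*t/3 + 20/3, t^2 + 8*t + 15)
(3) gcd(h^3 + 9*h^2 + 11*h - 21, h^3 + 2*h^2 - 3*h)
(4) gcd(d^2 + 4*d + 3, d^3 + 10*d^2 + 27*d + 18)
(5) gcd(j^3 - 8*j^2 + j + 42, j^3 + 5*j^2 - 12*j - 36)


(1) = gcd((q - 6)*(q + 1)*(q + 2), (q - 6)*(q + 1)^2) = q^2 - 5*q - 6
(2) = gcd((t + 4/3)*(t + 5), (t + 3)*(t + 5)) = t + 5
(3) = gcd((h - 1)*(h + 3)*(h + 7), h*(h - 1)*(h + 3)) = h^2 + 2*h - 3
(4) = gcd((d + 1)*(d + 3), (d + 1)*(d + 3)*(d + 6)) = d^2 + 4*d + 3
(5) = gcd((j - 7)*(j - 3)*(j + 2), (j - 3)*(j + 2)*(j + 6)) = j^2 - j - 6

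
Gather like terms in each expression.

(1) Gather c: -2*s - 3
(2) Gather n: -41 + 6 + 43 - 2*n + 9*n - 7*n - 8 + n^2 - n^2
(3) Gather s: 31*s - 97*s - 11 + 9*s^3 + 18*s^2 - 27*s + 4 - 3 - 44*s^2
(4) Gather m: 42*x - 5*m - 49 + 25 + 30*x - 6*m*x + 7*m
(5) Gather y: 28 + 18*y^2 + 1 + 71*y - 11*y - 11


(1) = -2*s - 3
(2) = 0
(3) = 9*s^3 - 26*s^2 - 93*s - 10
(4) = m*(2 - 6*x) + 72*x - 24
(5) = 18*y^2 + 60*y + 18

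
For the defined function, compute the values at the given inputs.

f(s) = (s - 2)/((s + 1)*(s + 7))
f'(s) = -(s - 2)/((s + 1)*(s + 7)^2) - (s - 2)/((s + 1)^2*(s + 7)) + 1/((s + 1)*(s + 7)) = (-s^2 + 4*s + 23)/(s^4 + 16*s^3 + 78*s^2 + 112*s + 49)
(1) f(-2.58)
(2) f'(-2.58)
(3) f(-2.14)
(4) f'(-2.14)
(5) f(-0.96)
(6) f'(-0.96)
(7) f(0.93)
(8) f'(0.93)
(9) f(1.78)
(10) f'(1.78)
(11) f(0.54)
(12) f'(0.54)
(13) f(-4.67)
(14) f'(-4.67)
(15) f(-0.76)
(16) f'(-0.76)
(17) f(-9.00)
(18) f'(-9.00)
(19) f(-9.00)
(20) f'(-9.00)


(1) = 0.66
(2) = 0.12
(3) = 0.75
(4) = 0.32
(5) = -12.25
(6) = 312.46
(7) = -0.07
(8) = 0.11
(9) = -0.01
(10) = 0.05
(11) = -0.13
(12) = 0.18
(13) = 0.78
(14) = -0.24
(15) = -1.84
(16) = 8.64
(17) = -0.69
(18) = -0.37
(19) = -0.69
(20) = -0.37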